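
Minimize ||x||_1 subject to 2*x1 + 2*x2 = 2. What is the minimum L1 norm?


Axis intercepts:
  x1 = 1, x2 = 0: L1 = 1
  x1 = 0, x2 = 1: L1 = 1
x* = (1, 0)
||x*||_1 = 1.

1


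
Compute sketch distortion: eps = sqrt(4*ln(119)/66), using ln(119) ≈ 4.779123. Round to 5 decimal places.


ln(119) ≈ 4.779123.
4*ln(N)/m ≈ 4*4.779123/66 ≈ 0.28964382.
eps = sqrt(0.28964382) ≈ 0.5381857 ≈ 0.53819.

0.53819


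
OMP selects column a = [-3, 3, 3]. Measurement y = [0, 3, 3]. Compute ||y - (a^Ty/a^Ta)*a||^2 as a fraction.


a^T a = 27.
a^T y = 18.
coeff = 18/27 = 2/3.
||r||^2 = 6.

6


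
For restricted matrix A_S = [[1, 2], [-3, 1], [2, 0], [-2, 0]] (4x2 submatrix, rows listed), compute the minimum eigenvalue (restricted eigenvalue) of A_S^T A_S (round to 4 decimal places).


A_S^T A_S = [[18, -1], [-1, 5]].
trace = 23.
det = 89.
disc = trace^2 - 4*det = 529 - 4*89 = 173.
sqrt(173) ≈ 13.152946.
lam_min = (23 - sqrt(173))/2 ≈ (23 - 13.152946)/2 = 4.923527 ≈ 4.9235.

4.9235


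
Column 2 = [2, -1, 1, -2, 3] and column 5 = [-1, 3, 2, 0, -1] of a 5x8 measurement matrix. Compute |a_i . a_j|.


Inner product: 2*-1 + -1*3 + 1*2 + -2*0 + 3*-1
Products: [-2, -3, 2, 0, -3]
Sum = -6.
|dot| = 6.

6


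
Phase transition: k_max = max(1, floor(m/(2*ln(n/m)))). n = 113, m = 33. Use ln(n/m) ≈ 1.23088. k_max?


n/m = 113/33.
ln(n/m) ≈ 1.23088.
2*ln(n/m) ≈ 2.46176.
m/(2*ln(n/m)) ≈ 33/2.46176 ≈ 13.405.
floor = 13.
k_max = max(1, 13) = 13.

13


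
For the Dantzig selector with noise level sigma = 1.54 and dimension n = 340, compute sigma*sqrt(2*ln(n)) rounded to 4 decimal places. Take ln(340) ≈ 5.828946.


ln(340) ≈ 5.828946.
2*ln(n) ≈ 11.657892.
sqrt(2*ln(n)) ≈ sqrt(11.657892) ≈ 3.414366.
threshold ≈ 1.54*3.414366 = 5.25812364 ≈ 5.2581.

5.2581


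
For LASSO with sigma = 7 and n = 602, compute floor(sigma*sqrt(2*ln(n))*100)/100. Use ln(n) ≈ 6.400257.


ln(602) ≈ 6.400257.
2*ln(n) ≈ 12.800514.
sqrt(2*ln(n)) ≈ sqrt(12.800514) ≈ 3.577781.
lambda ≈ 7*3.577781 = 25.044467.
floor(lambda*100)/100 = 25.04.

25.04


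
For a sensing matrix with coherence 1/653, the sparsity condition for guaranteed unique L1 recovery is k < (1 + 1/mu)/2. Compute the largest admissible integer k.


1/mu = 653.
1 + 1/mu = 654.
(1 + 1/mu)/2 = 327 is an integer and the inequality is strict, so k_max = 327 - 1 = 326.

326


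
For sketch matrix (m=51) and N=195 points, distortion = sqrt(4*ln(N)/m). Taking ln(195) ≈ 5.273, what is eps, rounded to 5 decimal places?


ln(195) ≈ 5.273.
4*ln(N)/m ≈ 4*5.273/51 ≈ 0.41356863.
eps = sqrt(0.41356863) ≈ 0.643093 ≈ 0.64309.

0.64309


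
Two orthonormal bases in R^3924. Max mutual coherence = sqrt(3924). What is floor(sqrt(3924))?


62^2 = 3844 <= 3924 < 3969 = 63^2, so 62 <= sqrt(3924) < 63.
floor(sqrt(3924)) = 62.

62


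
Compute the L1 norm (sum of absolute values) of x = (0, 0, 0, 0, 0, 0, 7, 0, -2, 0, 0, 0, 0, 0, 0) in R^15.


Non-zero entries: [(6, 7), (8, -2)]
Absolute values: [7, 2]
||x||_1 = sum = 9.

9


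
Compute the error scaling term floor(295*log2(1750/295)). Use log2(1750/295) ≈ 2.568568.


log2(n/k) = log2(1750/295) ≈ 2.568568.
k*log2(n/k) ≈ 295*2.568568 = 757.72756.
floor(757.72756) = 757.

757


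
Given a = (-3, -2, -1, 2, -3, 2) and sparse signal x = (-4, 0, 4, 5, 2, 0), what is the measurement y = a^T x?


Non-zero terms: ['-3*-4', '-1*4', '2*5', '-3*2']
Products: [12, -4, 10, -6]
y = sum = 12.

12


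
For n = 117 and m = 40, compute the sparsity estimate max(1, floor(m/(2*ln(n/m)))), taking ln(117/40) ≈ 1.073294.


n/m = 117/40.
ln(n/m) ≈ 1.073294.
2*ln(n/m) ≈ 2.146588.
m/(2*ln(n/m)) ≈ 40/2.146588 ≈ 18.6342.
floor = 18.
k_max = max(1, 18) = 18.

18


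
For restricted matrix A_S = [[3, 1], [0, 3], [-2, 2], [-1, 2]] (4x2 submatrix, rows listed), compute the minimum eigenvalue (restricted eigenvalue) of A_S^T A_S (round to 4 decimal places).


A_S^T A_S = [[14, -3], [-3, 18]].
trace = 32.
det = 243.
disc = trace^2 - 4*det = 1024 - 4*243 = 52.
sqrt(52) ≈ 7.211103.
lam_min = (32 - sqrt(52))/2 ≈ (32 - 7.211103)/2 = 12.3944485 ≈ 12.3944.

12.3944


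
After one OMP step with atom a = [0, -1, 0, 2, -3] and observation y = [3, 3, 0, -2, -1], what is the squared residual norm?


a^T a = 14.
a^T y = -4.
coeff = -4/14 = -2/7.
||r||^2 = 153/7.

153/7


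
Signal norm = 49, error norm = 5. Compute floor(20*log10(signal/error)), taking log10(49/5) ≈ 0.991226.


||x||/||e|| = 49/5.
log10(49/5) ≈ 0.991226.
20*log10(||x||/||e||) ≈ 20*0.991226 = 19.82452.
floor(19.82452) = 19.

19


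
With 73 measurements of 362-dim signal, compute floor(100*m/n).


100*m/n = 100*73/362 ≈ 20.1657.
floor = 20.

20


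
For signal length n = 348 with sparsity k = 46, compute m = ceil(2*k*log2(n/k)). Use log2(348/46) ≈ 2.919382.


log2(n/k) = log2(348/46) ≈ 2.919382.
2*k*log2(n/k) ≈ 2*46*2.919382 = 268.583144.
m = ceil(268.583144) = 269.

269


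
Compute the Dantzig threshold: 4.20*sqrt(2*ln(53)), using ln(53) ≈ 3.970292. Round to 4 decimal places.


ln(53) ≈ 3.970292.
2*ln(n) ≈ 7.940584.
sqrt(2*ln(n)) ≈ sqrt(7.940584) ≈ 2.817904.
threshold ≈ 4.20*2.817904 = 11.8351968 ≈ 11.8352.

11.8352


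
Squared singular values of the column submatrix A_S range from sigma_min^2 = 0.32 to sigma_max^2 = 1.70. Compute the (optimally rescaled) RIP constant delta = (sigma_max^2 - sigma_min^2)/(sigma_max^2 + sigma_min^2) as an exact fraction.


lambda_max - lambda_min = 1.70 - 0.32 = 1.38.
lambda_max + lambda_min = 1.70 + 0.32 = 2.02.
delta = 1.38/2.02 = 138/202 = 69/101.

69/101


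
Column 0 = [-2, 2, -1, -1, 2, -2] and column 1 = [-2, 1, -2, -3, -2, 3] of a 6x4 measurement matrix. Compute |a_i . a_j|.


Inner product: -2*-2 + 2*1 + -1*-2 + -1*-3 + 2*-2 + -2*3
Products: [4, 2, 2, 3, -4, -6]
Sum = 1.
|dot| = 1.

1


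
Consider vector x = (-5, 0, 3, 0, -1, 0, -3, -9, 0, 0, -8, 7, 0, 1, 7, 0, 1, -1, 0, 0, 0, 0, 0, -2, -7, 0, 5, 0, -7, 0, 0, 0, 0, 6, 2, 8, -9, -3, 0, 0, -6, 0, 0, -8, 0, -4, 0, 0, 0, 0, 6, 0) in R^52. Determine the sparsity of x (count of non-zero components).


Non-zero positions: [0, 2, 4, 6, 7, 10, 11, 13, 14, 16, 17, 23, 24, 26, 28, 33, 34, 35, 36, 37, 40, 43, 45, 50].
Sparsity = 24.

24


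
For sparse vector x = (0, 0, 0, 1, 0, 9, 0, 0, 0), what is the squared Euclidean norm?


Non-zero entries: [(3, 1), (5, 9)]
Squares: [1, 81]
||x||_2^2 = sum = 82.

82


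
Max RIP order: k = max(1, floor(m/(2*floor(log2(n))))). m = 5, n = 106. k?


floor(log2(106)) = 6.
2*6 = 12.
m/(2*floor(log2(n))) = 5/12 ≈ 0.4167.
floor = 0.
k = max(1, 0) = 1.

1


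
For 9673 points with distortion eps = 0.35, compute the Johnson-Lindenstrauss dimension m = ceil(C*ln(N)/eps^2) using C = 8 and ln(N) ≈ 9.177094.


ln(9673) ≈ 9.177094.
eps^2 = 0.35^2 = 0.1225.
C*ln(N)/eps^2 ≈ 8*9.177094/0.1225 ≈ 599.3204.
m = ceil(599.3204) = 600.

600


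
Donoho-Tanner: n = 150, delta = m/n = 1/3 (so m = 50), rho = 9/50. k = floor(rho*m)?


m = 1/3*150 = 50.
rho = 9/50.
rho*m = 9/50*50 = 9.
k = floor(9) = 9.

9


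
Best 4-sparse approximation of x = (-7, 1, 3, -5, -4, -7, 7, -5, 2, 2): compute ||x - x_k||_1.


Sorted |x_i| descending: [7, 7, 7, 5, 5, 4, 3, 2, 2, 1]
Keep top 4: [7, 7, 7, 5]
Tail entries: [5, 4, 3, 2, 2, 1]
L1 error = sum of tail = 17.

17


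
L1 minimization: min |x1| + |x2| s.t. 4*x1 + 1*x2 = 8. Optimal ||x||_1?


Axis intercepts:
  x1 = 2, x2 = 0: L1 = 2
  x1 = 0, x2 = 8: L1 = 8
x* = (2, 0)
||x*||_1 = 2.

2


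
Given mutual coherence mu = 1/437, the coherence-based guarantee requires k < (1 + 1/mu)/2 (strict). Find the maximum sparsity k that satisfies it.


1/mu = 437.
1 + 1/mu = 438.
(1 + 1/mu)/2 = 219 is an integer and the inequality is strict, so k_max = 219 - 1 = 218.

218


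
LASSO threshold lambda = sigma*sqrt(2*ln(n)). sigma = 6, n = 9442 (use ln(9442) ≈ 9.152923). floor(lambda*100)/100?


ln(9442) ≈ 9.152923.
2*ln(n) ≈ 18.305846.
sqrt(2*ln(n)) ≈ sqrt(18.305846) ≈ 4.278533.
lambda ≈ 6*4.278533 = 25.671198.
floor(lambda*100)/100 = 25.67.

25.67


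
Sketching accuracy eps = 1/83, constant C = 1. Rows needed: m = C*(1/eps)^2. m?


1/eps = 83.
(1/eps)^2 = 6889.
m = 1*6889 = 6889.

6889


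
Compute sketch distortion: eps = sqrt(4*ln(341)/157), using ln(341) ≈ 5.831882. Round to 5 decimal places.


ln(341) ≈ 5.831882.
4*ln(N)/m ≈ 4*5.831882/157 ≈ 0.14858298.
eps = sqrt(0.14858298) ≈ 0.3854646 ≈ 0.38546.

0.38546


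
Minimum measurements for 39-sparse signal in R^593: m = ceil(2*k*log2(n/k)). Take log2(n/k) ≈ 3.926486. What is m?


log2(n/k) = log2(593/39) ≈ 3.926486.
2*k*log2(n/k) ≈ 2*39*3.926486 = 306.265908.
m = ceil(306.265908) = 307.

307


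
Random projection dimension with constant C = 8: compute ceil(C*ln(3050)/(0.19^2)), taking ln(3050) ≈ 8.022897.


ln(3050) ≈ 8.022897.
eps^2 = 0.19^2 = 0.0361.
C*ln(N)/eps^2 ≈ 8*8.022897/0.0361 ≈ 1777.9273.
m = ceil(1777.9273) = 1778.

1778


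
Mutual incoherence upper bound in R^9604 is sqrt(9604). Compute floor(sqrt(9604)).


98^2 = 9604 <= 9604 < 9801 = 99^2, so 98 <= sqrt(9604) < 99.
floor(sqrt(9604)) = 98.

98


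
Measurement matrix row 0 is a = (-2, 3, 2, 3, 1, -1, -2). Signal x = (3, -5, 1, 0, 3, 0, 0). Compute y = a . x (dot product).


Non-zero terms: ['-2*3', '3*-5', '2*1', '1*3']
Products: [-6, -15, 2, 3]
y = sum = -16.

-16


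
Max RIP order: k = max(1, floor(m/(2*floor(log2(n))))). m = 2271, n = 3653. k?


floor(log2(3653)) = 11.
2*11 = 22.
m/(2*floor(log2(n))) = 2271/22 ≈ 103.2273.
floor = 103.
k = max(1, 103) = 103.

103


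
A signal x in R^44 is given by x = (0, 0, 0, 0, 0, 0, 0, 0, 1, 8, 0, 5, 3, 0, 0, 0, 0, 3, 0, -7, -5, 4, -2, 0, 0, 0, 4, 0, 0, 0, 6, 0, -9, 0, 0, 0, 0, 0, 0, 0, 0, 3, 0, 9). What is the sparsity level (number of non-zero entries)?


Non-zero positions: [8, 9, 11, 12, 17, 19, 20, 21, 22, 26, 30, 32, 41, 43].
Sparsity = 14.

14


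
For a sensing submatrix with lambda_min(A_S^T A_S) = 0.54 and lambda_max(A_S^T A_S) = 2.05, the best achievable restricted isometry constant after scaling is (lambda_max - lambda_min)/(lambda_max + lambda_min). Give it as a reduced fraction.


lambda_max - lambda_min = 2.05 - 0.54 = 1.51.
lambda_max + lambda_min = 2.05 + 0.54 = 2.59.
delta = 1.51/2.59 = 151/259.

151/259


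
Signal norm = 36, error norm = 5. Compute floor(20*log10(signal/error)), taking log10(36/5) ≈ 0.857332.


||x||/||e|| = 36/5.
log10(36/5) ≈ 0.857332.
20*log10(||x||/||e||) ≈ 20*0.857332 = 17.14664.
floor(17.14664) = 17.

17


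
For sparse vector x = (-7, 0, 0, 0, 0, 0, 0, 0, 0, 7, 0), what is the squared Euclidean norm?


Non-zero entries: [(0, -7), (9, 7)]
Squares: [49, 49]
||x||_2^2 = sum = 98.

98


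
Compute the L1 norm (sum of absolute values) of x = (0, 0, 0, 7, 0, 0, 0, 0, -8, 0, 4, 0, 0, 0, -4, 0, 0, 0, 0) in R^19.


Non-zero entries: [(3, 7), (8, -8), (10, 4), (14, -4)]
Absolute values: [7, 8, 4, 4]
||x||_1 = sum = 23.

23


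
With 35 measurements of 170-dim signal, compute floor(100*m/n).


100*m/n = 100*35/170 ≈ 20.5882.
floor = 20.

20


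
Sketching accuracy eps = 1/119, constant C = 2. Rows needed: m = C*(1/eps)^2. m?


1/eps = 119.
(1/eps)^2 = 14161.
m = 2*14161 = 28322.

28322


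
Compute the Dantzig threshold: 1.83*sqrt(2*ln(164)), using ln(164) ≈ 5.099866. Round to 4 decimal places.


ln(164) ≈ 5.099866.
2*ln(n) ≈ 10.199732.
sqrt(2*ln(n)) ≈ sqrt(10.199732) ≈ 3.193702.
threshold ≈ 1.83*3.193702 = 5.84447466 ≈ 5.8445.

5.8445


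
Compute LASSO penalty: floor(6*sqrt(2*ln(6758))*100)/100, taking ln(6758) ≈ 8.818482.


ln(6758) ≈ 8.818482.
2*ln(n) ≈ 17.636964.
sqrt(2*ln(n)) ≈ sqrt(17.636964) ≈ 4.199639.
lambda ≈ 6*4.199639 = 25.197834.
floor(lambda*100)/100 = 25.19.

25.19


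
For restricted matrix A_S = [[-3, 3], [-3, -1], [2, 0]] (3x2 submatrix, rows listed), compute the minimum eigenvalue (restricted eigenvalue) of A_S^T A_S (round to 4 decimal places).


A_S^T A_S = [[22, -6], [-6, 10]].
trace = 32.
det = 184.
disc = trace^2 - 4*det = 1024 - 4*184 = 288.
sqrt(288) ≈ 16.970563.
lam_min = (32 - sqrt(288))/2 ≈ (32 - 16.970563)/2 = 7.5147185 ≈ 7.5147.

7.5147


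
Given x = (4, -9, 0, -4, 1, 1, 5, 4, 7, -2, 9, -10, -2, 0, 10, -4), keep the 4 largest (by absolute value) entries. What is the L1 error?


Sorted |x_i| descending: [10, 10, 9, 9, 7, 5, 4, 4, 4, 4, 2, 2, 1, 1, 0, 0]
Keep top 4: [10, 10, 9, 9]
Tail entries: [7, 5, 4, 4, 4, 4, 2, 2, 1, 1, 0, 0]
L1 error = sum of tail = 34.

34


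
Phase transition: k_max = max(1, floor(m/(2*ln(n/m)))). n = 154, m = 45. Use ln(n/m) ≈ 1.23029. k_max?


n/m = 154/45.
ln(n/m) ≈ 1.23029.
2*ln(n/m) ≈ 2.46058.
m/(2*ln(n/m)) ≈ 45/2.46058 ≈ 18.2884.
floor = 18.
k_max = max(1, 18) = 18.

18


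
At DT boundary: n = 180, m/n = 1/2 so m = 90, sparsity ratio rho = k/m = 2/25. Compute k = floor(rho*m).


m = 1/2*180 = 90.
rho = 2/25.
rho*m = 2/25*90 = 7.2.
k = floor(7.2) = 7.

7


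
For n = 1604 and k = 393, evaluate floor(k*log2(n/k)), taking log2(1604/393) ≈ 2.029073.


log2(n/k) = log2(1604/393) ≈ 2.029073.
k*log2(n/k) ≈ 393*2.029073 = 797.425689.
floor(797.425689) = 797.

797


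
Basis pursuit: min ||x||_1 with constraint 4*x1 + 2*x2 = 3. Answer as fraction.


Axis intercepts:
  x1 = 3/4, x2 = 0: L1 = 3/4
  x1 = 0, x2 = 3/2: L1 = 3/2
x* = (3/4, 0)
||x*||_1 = 3/4.

3/4


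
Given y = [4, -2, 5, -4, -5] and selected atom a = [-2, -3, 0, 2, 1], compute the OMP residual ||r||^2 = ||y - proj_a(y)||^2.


a^T a = 18.
a^T y = -15.
coeff = -15/18 = -5/6.
||r||^2 = 147/2.

147/2


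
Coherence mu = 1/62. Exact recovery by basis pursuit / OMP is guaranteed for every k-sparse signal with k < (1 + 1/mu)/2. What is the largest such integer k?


1/mu = 62.
1 + 1/mu = 63.
(1 + 1/mu)/2 = 31.5 is not an integer, so k_max = floor(31.5) = 31.

31


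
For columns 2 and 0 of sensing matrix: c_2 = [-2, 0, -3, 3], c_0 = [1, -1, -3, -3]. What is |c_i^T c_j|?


Inner product: -2*1 + 0*-1 + -3*-3 + 3*-3
Products: [-2, 0, 9, -9]
Sum = -2.
|dot| = 2.

2


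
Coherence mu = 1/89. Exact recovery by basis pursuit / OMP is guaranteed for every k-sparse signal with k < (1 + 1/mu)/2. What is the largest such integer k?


1/mu = 89.
1 + 1/mu = 90.
(1 + 1/mu)/2 = 45 is an integer and the inequality is strict, so k_max = 45 - 1 = 44.

44


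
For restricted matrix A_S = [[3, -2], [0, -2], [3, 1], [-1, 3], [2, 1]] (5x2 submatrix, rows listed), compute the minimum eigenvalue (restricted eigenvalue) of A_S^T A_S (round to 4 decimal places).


A_S^T A_S = [[23, -4], [-4, 19]].
trace = 42.
det = 421.
disc = trace^2 - 4*det = 1764 - 4*421 = 80.
sqrt(80) ≈ 8.944272.
lam_min = (42 - sqrt(80))/2 ≈ (42 - 8.944272)/2 = 16.527864 ≈ 16.5279.

16.5279


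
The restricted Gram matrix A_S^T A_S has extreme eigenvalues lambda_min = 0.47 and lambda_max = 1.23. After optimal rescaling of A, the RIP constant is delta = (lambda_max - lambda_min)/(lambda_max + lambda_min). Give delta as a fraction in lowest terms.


lambda_max - lambda_min = 1.23 - 0.47 = 0.76.
lambda_max + lambda_min = 1.23 + 0.47 = 1.70.
delta = 0.76/1.70 = 76/170 = 38/85.

38/85


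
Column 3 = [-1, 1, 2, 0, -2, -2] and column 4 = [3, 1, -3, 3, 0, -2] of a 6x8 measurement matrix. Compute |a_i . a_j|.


Inner product: -1*3 + 1*1 + 2*-3 + 0*3 + -2*0 + -2*-2
Products: [-3, 1, -6, 0, 0, 4]
Sum = -4.
|dot| = 4.

4


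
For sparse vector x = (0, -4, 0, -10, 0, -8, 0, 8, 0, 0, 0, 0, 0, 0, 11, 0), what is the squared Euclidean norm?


Non-zero entries: [(1, -4), (3, -10), (5, -8), (7, 8), (14, 11)]
Squares: [16, 100, 64, 64, 121]
||x||_2^2 = sum = 365.

365


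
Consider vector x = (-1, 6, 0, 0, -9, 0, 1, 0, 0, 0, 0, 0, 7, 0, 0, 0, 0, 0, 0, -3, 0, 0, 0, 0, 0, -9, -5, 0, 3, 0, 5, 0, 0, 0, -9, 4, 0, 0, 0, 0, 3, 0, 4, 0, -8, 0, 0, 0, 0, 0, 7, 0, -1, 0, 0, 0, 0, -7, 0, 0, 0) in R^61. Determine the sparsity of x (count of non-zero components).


Non-zero positions: [0, 1, 4, 6, 12, 19, 25, 26, 28, 30, 34, 35, 40, 42, 44, 50, 52, 57].
Sparsity = 18.

18


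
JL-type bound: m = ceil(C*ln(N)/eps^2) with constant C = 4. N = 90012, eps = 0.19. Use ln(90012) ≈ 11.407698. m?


ln(90012) ≈ 11.407698.
eps^2 = 0.19^2 = 0.0361.
C*ln(N)/eps^2 ≈ 4*11.407698/0.0361 ≈ 1264.0109.
m = ceil(1264.0109) = 1265.

1265


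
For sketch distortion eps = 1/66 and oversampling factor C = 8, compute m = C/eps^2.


1/eps = 66.
(1/eps)^2 = 4356.
m = 8*4356 = 34848.

34848


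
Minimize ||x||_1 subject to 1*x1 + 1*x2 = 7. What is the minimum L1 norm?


Axis intercepts:
  x1 = 7, x2 = 0: L1 = 7
  x1 = 0, x2 = 7: L1 = 7
x* = (7, 0)
||x*||_1 = 7.

7


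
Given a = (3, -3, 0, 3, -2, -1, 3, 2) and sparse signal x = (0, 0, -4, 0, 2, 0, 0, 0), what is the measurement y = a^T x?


Non-zero terms: ['0*-4', '-2*2']
Products: [0, -4]
y = sum = -4.

-4


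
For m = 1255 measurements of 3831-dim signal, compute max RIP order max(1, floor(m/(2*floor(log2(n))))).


floor(log2(3831)) = 11.
2*11 = 22.
m/(2*floor(log2(n))) = 1255/22 ≈ 57.0455.
floor = 57.
k = max(1, 57) = 57.

57


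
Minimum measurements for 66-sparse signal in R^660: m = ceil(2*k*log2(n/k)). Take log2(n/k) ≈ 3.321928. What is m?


log2(n/k) = log2(660/66) ≈ 3.321928.
2*k*log2(n/k) ≈ 2*66*3.321928 = 438.494496.
m = ceil(438.494496) = 439.

439


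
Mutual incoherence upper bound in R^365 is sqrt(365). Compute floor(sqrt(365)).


19^2 = 361 <= 365 < 400 = 20^2, so 19 <= sqrt(365) < 20.
floor(sqrt(365)) = 19.

19


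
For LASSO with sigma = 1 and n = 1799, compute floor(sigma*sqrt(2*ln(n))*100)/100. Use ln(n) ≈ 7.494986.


ln(1799) ≈ 7.494986.
2*ln(n) ≈ 14.989972.
sqrt(2*ln(n)) ≈ sqrt(14.989972) ≈ 3.871689.
lambda ≈ 1*3.871689 = 3.871689.
floor(lambda*100)/100 = 3.87.

3.87


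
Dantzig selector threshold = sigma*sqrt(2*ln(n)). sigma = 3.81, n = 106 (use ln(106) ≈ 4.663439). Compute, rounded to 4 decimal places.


ln(106) ≈ 4.663439.
2*ln(n) ≈ 9.326878.
sqrt(2*ln(n)) ≈ sqrt(9.326878) ≈ 3.053994.
threshold ≈ 3.81*3.053994 = 11.63571714 ≈ 11.6357.

11.6357


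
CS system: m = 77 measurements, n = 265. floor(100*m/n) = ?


100*m/n = 100*77/265 ≈ 29.0566.
floor = 29.

29


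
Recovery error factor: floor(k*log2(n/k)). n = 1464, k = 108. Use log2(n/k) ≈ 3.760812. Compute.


log2(n/k) = log2(1464/108) ≈ 3.760812.
k*log2(n/k) ≈ 108*3.760812 = 406.167696.
floor(406.167696) = 406.

406


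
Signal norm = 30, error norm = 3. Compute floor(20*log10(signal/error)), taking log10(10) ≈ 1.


||x||/||e|| = 30/3 = 10.
log10(10) ≈ 1.
20*log10(||x||/||e||) ≈ 20*1 = 20.
floor(20) = 20.

20


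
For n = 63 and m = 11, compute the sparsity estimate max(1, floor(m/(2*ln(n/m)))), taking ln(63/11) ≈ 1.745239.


n/m = 63/11.
ln(n/m) ≈ 1.745239.
2*ln(n/m) ≈ 3.490478.
m/(2*ln(n/m)) ≈ 11/3.490478 ≈ 3.1514.
floor = 3.
k_max = max(1, 3) = 3.

3


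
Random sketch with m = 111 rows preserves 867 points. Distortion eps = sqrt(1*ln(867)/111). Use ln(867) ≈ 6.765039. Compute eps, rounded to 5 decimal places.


ln(867) ≈ 6.765039.
1*ln(N)/m ≈ 1*6.765039/111 ≈ 0.0609463.
eps = sqrt(0.0609463) ≈ 0.246873 ≈ 0.24687.

0.24687


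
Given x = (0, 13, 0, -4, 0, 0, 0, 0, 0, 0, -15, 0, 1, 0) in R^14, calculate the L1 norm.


Non-zero entries: [(1, 13), (3, -4), (10, -15), (12, 1)]
Absolute values: [13, 4, 15, 1]
||x||_1 = sum = 33.

33


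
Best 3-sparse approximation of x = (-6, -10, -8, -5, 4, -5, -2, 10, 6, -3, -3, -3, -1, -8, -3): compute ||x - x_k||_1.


Sorted |x_i| descending: [10, 10, 8, 8, 6, 6, 5, 5, 4, 3, 3, 3, 3, 2, 1]
Keep top 3: [10, 10, 8]
Tail entries: [8, 6, 6, 5, 5, 4, 3, 3, 3, 3, 2, 1]
L1 error = sum of tail = 49.

49


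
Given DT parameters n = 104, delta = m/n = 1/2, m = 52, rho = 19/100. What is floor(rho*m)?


m = 1/2*104 = 52.
rho = 19/100.
rho*m = 19/100*52 = 9.88.
k = floor(9.88) = 9.

9


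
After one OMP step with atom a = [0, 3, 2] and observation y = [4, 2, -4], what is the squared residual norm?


a^T a = 13.
a^T y = -2.
coeff = -2/13 = -2/13.
||r||^2 = 464/13.

464/13


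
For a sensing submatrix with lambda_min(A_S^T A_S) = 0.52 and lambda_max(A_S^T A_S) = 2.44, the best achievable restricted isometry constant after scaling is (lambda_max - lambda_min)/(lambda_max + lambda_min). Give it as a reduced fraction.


lambda_max - lambda_min = 2.44 - 0.52 = 1.92.
lambda_max + lambda_min = 2.44 + 0.52 = 2.96.
delta = 1.92/2.96 = 192/296 = 24/37.

24/37


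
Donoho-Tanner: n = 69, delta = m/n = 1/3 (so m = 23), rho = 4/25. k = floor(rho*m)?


m = 1/3*69 = 23.
rho = 4/25.
rho*m = 4/25*23 = 3.68.
k = floor(3.68) = 3.

3


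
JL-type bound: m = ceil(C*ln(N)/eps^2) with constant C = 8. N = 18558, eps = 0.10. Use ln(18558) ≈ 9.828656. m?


ln(18558) ≈ 9.828656.
eps^2 = 0.10^2 = 0.01.
C*ln(N)/eps^2 ≈ 8*9.828656/0.01 ≈ 7862.9248.
m = ceil(7862.9248) = 7863.

7863


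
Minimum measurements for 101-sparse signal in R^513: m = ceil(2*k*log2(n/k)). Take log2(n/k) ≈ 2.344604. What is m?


log2(n/k) = log2(513/101) ≈ 2.344604.
2*k*log2(n/k) ≈ 2*101*2.344604 = 473.610008.
m = ceil(473.610008) = 474.

474


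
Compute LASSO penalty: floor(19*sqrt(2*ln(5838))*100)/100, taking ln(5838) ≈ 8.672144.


ln(5838) ≈ 8.672144.
2*ln(n) ≈ 17.344288.
sqrt(2*ln(n)) ≈ sqrt(17.344288) ≈ 4.164647.
lambda ≈ 19*4.164647 = 79.128293.
floor(lambda*100)/100 = 79.12.

79.12


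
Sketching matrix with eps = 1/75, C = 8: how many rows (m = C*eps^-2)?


1/eps = 75.
(1/eps)^2 = 5625.
m = 8*5625 = 45000.

45000


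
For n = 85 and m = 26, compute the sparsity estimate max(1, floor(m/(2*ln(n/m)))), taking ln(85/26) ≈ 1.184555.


n/m = 85/26.
ln(n/m) ≈ 1.184555.
2*ln(n/m) ≈ 2.36911.
m/(2*ln(n/m)) ≈ 26/2.36911 ≈ 10.9746.
floor = 10.
k_max = max(1, 10) = 10.

10


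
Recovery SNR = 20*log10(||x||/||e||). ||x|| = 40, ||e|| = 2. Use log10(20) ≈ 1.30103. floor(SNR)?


||x||/||e|| = 40/2 = 20.
log10(20) ≈ 1.30103.
20*log10(||x||/||e||) ≈ 20*1.30103 = 26.0206.
floor(26.0206) = 26.

26


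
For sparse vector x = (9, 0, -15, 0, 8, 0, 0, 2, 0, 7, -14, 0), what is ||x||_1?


Non-zero entries: [(0, 9), (2, -15), (4, 8), (7, 2), (9, 7), (10, -14)]
Absolute values: [9, 15, 8, 2, 7, 14]
||x||_1 = sum = 55.

55


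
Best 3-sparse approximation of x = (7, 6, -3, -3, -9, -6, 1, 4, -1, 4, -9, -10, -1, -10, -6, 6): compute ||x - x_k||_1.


Sorted |x_i| descending: [10, 10, 9, 9, 7, 6, 6, 6, 6, 4, 4, 3, 3, 1, 1, 1]
Keep top 3: [10, 10, 9]
Tail entries: [9, 7, 6, 6, 6, 6, 4, 4, 3, 3, 1, 1, 1]
L1 error = sum of tail = 57.

57


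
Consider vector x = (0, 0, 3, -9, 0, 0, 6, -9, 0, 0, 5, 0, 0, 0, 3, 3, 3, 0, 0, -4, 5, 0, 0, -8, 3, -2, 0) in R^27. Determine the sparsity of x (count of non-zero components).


Non-zero positions: [2, 3, 6, 7, 10, 14, 15, 16, 19, 20, 23, 24, 25].
Sparsity = 13.

13


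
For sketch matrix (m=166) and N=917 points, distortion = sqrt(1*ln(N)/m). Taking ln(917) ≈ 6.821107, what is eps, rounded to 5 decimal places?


ln(917) ≈ 6.821107.
1*ln(N)/m ≈ 1*6.821107/166 ≈ 0.04109101.
eps = sqrt(0.04109101) ≈ 0.2027092 ≈ 0.20271.

0.20271


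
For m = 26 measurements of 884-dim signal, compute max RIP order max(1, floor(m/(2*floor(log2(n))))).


floor(log2(884)) = 9.
2*9 = 18.
m/(2*floor(log2(n))) = 26/18 ≈ 1.4444.
floor = 1.
k = max(1, 1) = 1.

1


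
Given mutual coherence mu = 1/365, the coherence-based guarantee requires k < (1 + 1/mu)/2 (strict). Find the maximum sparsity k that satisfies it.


1/mu = 365.
1 + 1/mu = 366.
(1 + 1/mu)/2 = 183 is an integer and the inequality is strict, so k_max = 183 - 1 = 182.

182


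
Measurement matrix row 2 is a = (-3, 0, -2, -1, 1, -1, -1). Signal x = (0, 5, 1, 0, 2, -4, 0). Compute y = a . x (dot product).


Non-zero terms: ['0*5', '-2*1', '1*2', '-1*-4']
Products: [0, -2, 2, 4]
y = sum = 4.

4


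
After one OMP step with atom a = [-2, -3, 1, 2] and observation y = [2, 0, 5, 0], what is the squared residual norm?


a^T a = 18.
a^T y = 1.
coeff = 1/18 = 1/18.
||r||^2 = 521/18.

521/18


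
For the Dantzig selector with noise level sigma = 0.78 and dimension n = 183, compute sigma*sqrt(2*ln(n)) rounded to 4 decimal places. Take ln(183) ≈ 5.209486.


ln(183) ≈ 5.209486.
2*ln(n) ≈ 10.418972.
sqrt(2*ln(n)) ≈ sqrt(10.418972) ≈ 3.227843.
threshold ≈ 0.78*3.227843 = 2.51771754 ≈ 2.5177.

2.5177


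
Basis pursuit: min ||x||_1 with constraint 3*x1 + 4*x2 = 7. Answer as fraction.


Axis intercepts:
  x1 = 7/3, x2 = 0: L1 = 7/3
  x1 = 0, x2 = 7/4: L1 = 7/4
x* = (0, 7/4)
||x*||_1 = 7/4.

7/4


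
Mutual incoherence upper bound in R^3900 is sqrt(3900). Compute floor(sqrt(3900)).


62^2 = 3844 <= 3900 < 3969 = 63^2, so 62 <= sqrt(3900) < 63.
floor(sqrt(3900)) = 62.

62


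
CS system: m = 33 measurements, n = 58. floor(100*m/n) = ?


100*m/n = 100*33/58 ≈ 56.8966.
floor = 56.

56


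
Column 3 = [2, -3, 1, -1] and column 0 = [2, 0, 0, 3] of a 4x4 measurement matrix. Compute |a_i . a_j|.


Inner product: 2*2 + -3*0 + 1*0 + -1*3
Products: [4, 0, 0, -3]
Sum = 1.
|dot| = 1.

1


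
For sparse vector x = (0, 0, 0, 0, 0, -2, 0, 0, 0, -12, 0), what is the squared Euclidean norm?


Non-zero entries: [(5, -2), (9, -12)]
Squares: [4, 144]
||x||_2^2 = sum = 148.

148


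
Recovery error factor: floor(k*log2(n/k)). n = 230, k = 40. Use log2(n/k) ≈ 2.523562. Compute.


log2(n/k) = log2(230/40) ≈ 2.523562.
k*log2(n/k) ≈ 40*2.523562 = 100.94248.
floor(100.94248) = 100.

100


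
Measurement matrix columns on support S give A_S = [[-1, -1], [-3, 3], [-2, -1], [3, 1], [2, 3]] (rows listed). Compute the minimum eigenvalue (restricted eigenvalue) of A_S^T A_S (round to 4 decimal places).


A_S^T A_S = [[27, 3], [3, 21]].
trace = 48.
det = 558.
disc = trace^2 - 4*det = 2304 - 4*558 = 72.
sqrt(72) ≈ 8.485281.
lam_min = (48 - sqrt(72))/2 ≈ (48 - 8.485281)/2 = 19.7573595 ≈ 19.7574.

19.7574


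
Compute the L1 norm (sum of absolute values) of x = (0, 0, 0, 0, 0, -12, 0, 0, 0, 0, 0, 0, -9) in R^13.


Non-zero entries: [(5, -12), (12, -9)]
Absolute values: [12, 9]
||x||_1 = sum = 21.

21


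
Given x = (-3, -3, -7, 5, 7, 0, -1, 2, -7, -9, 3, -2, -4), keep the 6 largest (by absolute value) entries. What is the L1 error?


Sorted |x_i| descending: [9, 7, 7, 7, 5, 4, 3, 3, 3, 2, 2, 1, 0]
Keep top 6: [9, 7, 7, 7, 5, 4]
Tail entries: [3, 3, 3, 2, 2, 1, 0]
L1 error = sum of tail = 14.

14


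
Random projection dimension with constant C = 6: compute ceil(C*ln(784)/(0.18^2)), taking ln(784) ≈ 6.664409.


ln(784) ≈ 6.664409.
eps^2 = 0.18^2 = 0.0324.
C*ln(N)/eps^2 ≈ 6*6.664409/0.0324 ≈ 1234.1498.
m = ceil(1234.1498) = 1235.

1235


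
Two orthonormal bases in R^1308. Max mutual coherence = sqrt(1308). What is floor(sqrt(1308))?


36^2 = 1296 <= 1308 < 1369 = 37^2, so 36 <= sqrt(1308) < 37.
floor(sqrt(1308)) = 36.

36


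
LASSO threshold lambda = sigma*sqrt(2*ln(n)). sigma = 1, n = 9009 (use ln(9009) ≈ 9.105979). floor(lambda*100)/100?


ln(9009) ≈ 9.105979.
2*ln(n) ≈ 18.211958.
sqrt(2*ln(n)) ≈ sqrt(18.211958) ≈ 4.267547.
lambda ≈ 1*4.267547 = 4.267547.
floor(lambda*100)/100 = 4.26.

4.26


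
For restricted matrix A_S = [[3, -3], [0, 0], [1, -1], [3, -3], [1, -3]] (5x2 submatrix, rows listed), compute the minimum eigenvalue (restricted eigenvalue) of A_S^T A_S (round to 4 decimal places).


A_S^T A_S = [[20, -22], [-22, 28]].
trace = 48.
det = 76.
disc = trace^2 - 4*det = 2304 - 4*76 = 2000.
sqrt(2000) ≈ 44.721360.
lam_min = (48 - sqrt(2000))/2 ≈ (48 - 44.721360)/2 = 1.63932 ≈ 1.6393.

1.6393


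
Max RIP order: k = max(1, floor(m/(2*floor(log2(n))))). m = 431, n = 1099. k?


floor(log2(1099)) = 10.
2*10 = 20.
m/(2*floor(log2(n))) = 431/20 ≈ 21.55.
floor = 21.
k = max(1, 21) = 21.

21


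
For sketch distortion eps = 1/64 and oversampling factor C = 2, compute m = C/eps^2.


1/eps = 64.
(1/eps)^2 = 4096.
m = 2*4096 = 8192.

8192


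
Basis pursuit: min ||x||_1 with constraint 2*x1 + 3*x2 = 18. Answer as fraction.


Axis intercepts:
  x1 = 9, x2 = 0: L1 = 9
  x1 = 0, x2 = 6: L1 = 6
x* = (0, 6)
||x*||_1 = 6.

6


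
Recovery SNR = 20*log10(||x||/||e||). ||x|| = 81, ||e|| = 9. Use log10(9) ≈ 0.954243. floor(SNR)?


||x||/||e|| = 81/9 = 9.
log10(9) ≈ 0.954243.
20*log10(||x||/||e||) ≈ 20*0.954243 = 19.08486.
floor(19.08486) = 19.

19


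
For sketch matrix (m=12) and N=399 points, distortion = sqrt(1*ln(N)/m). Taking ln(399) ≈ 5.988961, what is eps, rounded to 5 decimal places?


ln(399) ≈ 5.988961.
1*ln(N)/m ≈ 1*5.988961/12 ≈ 0.49908008.
eps = sqrt(0.49908008) ≈ 0.706456 ≈ 0.70646.

0.70646


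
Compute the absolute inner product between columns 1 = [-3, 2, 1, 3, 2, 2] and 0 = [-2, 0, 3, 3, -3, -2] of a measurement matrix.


Inner product: -3*-2 + 2*0 + 1*3 + 3*3 + 2*-3 + 2*-2
Products: [6, 0, 3, 9, -6, -4]
Sum = 8.
|dot| = 8.

8


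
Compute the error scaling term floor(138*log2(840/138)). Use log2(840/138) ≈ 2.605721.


log2(n/k) = log2(840/138) ≈ 2.605721.
k*log2(n/k) ≈ 138*2.605721 = 359.589498.
floor(359.589498) = 359.

359


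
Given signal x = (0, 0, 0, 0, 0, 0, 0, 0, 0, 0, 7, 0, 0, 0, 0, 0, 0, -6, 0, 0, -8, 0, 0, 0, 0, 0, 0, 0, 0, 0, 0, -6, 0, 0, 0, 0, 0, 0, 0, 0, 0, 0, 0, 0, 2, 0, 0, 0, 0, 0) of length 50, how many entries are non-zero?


Non-zero positions: [10, 17, 20, 31, 44].
Sparsity = 5.

5


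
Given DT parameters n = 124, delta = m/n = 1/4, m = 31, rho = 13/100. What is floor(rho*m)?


m = 1/4*124 = 31.
rho = 13/100.
rho*m = 13/100*31 = 4.03.
k = floor(4.03) = 4.

4


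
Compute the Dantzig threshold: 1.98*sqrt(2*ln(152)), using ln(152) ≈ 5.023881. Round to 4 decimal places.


ln(152) ≈ 5.023881.
2*ln(n) ≈ 10.047762.
sqrt(2*ln(n)) ≈ sqrt(10.047762) ≈ 3.16982.
threshold ≈ 1.98*3.16982 = 6.2762436 ≈ 6.2762.

6.2762


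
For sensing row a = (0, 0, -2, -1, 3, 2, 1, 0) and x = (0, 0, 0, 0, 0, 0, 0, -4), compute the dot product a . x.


Non-zero terms: ['0*-4']
Products: [0]
y = sum = 0.

0


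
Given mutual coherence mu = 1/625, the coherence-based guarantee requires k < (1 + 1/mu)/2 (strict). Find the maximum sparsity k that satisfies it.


1/mu = 625.
1 + 1/mu = 626.
(1 + 1/mu)/2 = 313 is an integer and the inequality is strict, so k_max = 313 - 1 = 312.

312


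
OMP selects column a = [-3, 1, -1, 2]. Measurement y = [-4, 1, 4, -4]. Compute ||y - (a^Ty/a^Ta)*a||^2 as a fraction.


a^T a = 15.
a^T y = 1.
coeff = 1/15 = 1/15.
||r||^2 = 734/15.

734/15


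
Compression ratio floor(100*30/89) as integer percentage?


100*m/n = 100*30/89 ≈ 33.7079.
floor = 33.

33


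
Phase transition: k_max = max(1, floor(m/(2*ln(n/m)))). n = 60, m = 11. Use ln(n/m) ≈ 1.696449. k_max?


n/m = 60/11.
ln(n/m) ≈ 1.696449.
2*ln(n/m) ≈ 3.392898.
m/(2*ln(n/m)) ≈ 11/3.392898 ≈ 3.2421.
floor = 3.
k_max = max(1, 3) = 3.

3


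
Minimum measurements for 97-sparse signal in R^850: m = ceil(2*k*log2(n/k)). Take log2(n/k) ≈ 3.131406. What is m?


log2(n/k) = log2(850/97) ≈ 3.131406.
2*k*log2(n/k) ≈ 2*97*3.131406 = 607.492764.
m = ceil(607.492764) = 608.

608


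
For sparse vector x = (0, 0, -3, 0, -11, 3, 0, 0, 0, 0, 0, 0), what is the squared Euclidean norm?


Non-zero entries: [(2, -3), (4, -11), (5, 3)]
Squares: [9, 121, 9]
||x||_2^2 = sum = 139.

139


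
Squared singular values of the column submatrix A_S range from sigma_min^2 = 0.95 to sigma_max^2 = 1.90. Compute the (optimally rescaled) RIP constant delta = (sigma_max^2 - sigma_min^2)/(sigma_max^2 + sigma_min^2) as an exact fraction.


lambda_max - lambda_min = 1.90 - 0.95 = 0.95.
lambda_max + lambda_min = 1.90 + 0.95 = 2.85.
delta = 0.95/2.85 = 95/285 = 1/3.

1/3


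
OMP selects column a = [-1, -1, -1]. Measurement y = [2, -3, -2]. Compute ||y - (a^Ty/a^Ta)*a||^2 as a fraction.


a^T a = 3.
a^T y = 3.
coeff = 3/3 = 1.
||r||^2 = 14.

14


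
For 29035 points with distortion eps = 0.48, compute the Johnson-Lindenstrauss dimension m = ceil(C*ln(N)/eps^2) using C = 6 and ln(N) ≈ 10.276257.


ln(29035) ≈ 10.276257.
eps^2 = 0.48^2 = 0.2304.
C*ln(N)/eps^2 ≈ 6*10.276257/0.2304 ≈ 267.6109.
m = ceil(267.6109) = 268.

268


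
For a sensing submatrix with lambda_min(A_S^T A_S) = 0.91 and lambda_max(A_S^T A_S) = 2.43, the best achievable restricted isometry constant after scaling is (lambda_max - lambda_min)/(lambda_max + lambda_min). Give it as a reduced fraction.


lambda_max - lambda_min = 2.43 - 0.91 = 1.52.
lambda_max + lambda_min = 2.43 + 0.91 = 3.34.
delta = 1.52/3.34 = 152/334 = 76/167.

76/167


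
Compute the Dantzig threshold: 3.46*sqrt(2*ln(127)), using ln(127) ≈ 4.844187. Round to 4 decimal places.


ln(127) ≈ 4.844187.
2*ln(n) ≈ 9.688374.
sqrt(2*ln(n)) ≈ sqrt(9.688374) ≈ 3.112615.
threshold ≈ 3.46*3.112615 = 10.7696479 ≈ 10.7696.

10.7696


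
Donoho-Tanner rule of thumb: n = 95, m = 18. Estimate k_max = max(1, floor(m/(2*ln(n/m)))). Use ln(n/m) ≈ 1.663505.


n/m = 95/18.
ln(n/m) ≈ 1.663505.
2*ln(n/m) ≈ 3.32701.
m/(2*ln(n/m)) ≈ 18/3.32701 ≈ 5.4103.
floor = 5.
k_max = max(1, 5) = 5.

5


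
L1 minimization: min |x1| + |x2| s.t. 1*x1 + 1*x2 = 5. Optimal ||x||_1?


Axis intercepts:
  x1 = 5, x2 = 0: L1 = 5
  x1 = 0, x2 = 5: L1 = 5
x* = (5, 0)
||x*||_1 = 5.

5


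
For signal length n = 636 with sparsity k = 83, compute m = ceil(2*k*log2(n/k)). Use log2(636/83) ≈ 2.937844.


log2(n/k) = log2(636/83) ≈ 2.937844.
2*k*log2(n/k) ≈ 2*83*2.937844 = 487.682104.
m = ceil(487.682104) = 488.

488


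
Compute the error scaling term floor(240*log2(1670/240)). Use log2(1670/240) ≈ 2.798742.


log2(n/k) = log2(1670/240) ≈ 2.798742.
k*log2(n/k) ≈ 240*2.798742 = 671.69808.
floor(671.69808) = 671.

671


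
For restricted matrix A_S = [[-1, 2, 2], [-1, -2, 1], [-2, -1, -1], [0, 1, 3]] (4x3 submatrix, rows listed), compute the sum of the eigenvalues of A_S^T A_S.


Sum of eigenvalues of A_S^T A_S = trace(A_S^T A_S) = sum of squared column norms of A_S.
A_S^T A_S diagonal: [6, 10, 15].
trace = 6 + 10 + 15 = 31.

31


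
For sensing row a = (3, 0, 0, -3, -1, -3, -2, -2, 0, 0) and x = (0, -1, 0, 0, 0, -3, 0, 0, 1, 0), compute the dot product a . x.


Non-zero terms: ['0*-1', '-3*-3', '0*1']
Products: [0, 9, 0]
y = sum = 9.

9


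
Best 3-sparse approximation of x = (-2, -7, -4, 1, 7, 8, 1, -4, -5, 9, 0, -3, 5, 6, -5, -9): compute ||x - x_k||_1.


Sorted |x_i| descending: [9, 9, 8, 7, 7, 6, 5, 5, 5, 4, 4, 3, 2, 1, 1, 0]
Keep top 3: [9, 9, 8]
Tail entries: [7, 7, 6, 5, 5, 5, 4, 4, 3, 2, 1, 1, 0]
L1 error = sum of tail = 50.

50


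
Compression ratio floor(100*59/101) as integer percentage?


100*m/n = 100*59/101 ≈ 58.4158.
floor = 58.

58


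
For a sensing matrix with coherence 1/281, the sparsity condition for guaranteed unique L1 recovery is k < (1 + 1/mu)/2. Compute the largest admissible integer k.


1/mu = 281.
1 + 1/mu = 282.
(1 + 1/mu)/2 = 141 is an integer and the inequality is strict, so k_max = 141 - 1 = 140.

140


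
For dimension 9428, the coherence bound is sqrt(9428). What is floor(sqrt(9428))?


97^2 = 9409 <= 9428 < 9604 = 98^2, so 97 <= sqrt(9428) < 98.
floor(sqrt(9428)) = 97.

97


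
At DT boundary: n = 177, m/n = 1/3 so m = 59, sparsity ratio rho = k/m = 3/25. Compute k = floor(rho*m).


m = 1/3*177 = 59.
rho = 3/25.
rho*m = 3/25*59 = 7.08.
k = floor(7.08) = 7.

7


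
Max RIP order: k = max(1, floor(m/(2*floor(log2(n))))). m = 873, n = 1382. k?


floor(log2(1382)) = 10.
2*10 = 20.
m/(2*floor(log2(n))) = 873/20 ≈ 43.65.
floor = 43.
k = max(1, 43) = 43.

43


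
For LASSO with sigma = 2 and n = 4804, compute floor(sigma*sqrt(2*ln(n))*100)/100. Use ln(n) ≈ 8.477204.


ln(4804) ≈ 8.477204.
2*ln(n) ≈ 16.954408.
sqrt(2*ln(n)) ≈ sqrt(16.954408) ≈ 4.117573.
lambda ≈ 2*4.117573 = 8.235146.
floor(lambda*100)/100 = 8.23.

8.23


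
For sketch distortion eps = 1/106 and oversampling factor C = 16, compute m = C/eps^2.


1/eps = 106.
(1/eps)^2 = 11236.
m = 16*11236 = 179776.

179776


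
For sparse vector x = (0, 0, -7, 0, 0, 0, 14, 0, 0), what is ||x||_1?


Non-zero entries: [(2, -7), (6, 14)]
Absolute values: [7, 14]
||x||_1 = sum = 21.

21


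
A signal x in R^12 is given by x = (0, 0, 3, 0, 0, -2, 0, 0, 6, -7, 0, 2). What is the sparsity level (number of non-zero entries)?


Non-zero positions: [2, 5, 8, 9, 11].
Sparsity = 5.

5


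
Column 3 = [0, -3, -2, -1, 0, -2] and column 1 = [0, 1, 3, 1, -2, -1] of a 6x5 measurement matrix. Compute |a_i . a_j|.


Inner product: 0*0 + -3*1 + -2*3 + -1*1 + 0*-2 + -2*-1
Products: [0, -3, -6, -1, 0, 2]
Sum = -8.
|dot| = 8.

8


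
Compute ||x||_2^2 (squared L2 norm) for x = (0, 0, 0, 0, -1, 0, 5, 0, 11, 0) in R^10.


Non-zero entries: [(4, -1), (6, 5), (8, 11)]
Squares: [1, 25, 121]
||x||_2^2 = sum = 147.

147


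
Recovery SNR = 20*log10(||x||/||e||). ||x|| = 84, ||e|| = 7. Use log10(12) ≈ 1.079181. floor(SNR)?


||x||/||e|| = 84/7 = 12.
log10(12) ≈ 1.079181.
20*log10(||x||/||e||) ≈ 20*1.079181 = 21.58362.
floor(21.58362) = 21.

21


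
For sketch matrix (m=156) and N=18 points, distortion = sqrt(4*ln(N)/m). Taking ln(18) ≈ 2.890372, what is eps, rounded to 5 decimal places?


ln(18) ≈ 2.890372.
4*ln(N)/m ≈ 4*2.890372/156 ≈ 0.0741121.
eps = sqrt(0.0741121) ≈ 0.2722354 ≈ 0.27224.

0.27224


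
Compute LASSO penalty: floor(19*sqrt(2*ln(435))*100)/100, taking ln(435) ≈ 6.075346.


ln(435) ≈ 6.075346.
2*ln(n) ≈ 12.150692.
sqrt(2*ln(n)) ≈ sqrt(12.150692) ≈ 3.485784.
lambda ≈ 19*3.485784 = 66.229896.
floor(lambda*100)/100 = 66.22.

66.22


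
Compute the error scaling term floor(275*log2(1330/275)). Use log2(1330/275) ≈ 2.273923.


log2(n/k) = log2(1330/275) ≈ 2.273923.
k*log2(n/k) ≈ 275*2.273923 = 625.328825.
floor(625.328825) = 625.

625


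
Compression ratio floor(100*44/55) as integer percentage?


100*m/n = 100*44/55 ≈ 80.0.
floor = 80.

80


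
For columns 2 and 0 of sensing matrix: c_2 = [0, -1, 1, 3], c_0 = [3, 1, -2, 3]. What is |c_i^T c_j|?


Inner product: 0*3 + -1*1 + 1*-2 + 3*3
Products: [0, -1, -2, 9]
Sum = 6.
|dot| = 6.

6


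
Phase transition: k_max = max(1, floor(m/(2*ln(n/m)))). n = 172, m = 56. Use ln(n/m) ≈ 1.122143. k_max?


n/m = 172/56 = 43/14.
ln(n/m) ≈ 1.122143.
2*ln(n/m) ≈ 2.244286.
m/(2*ln(n/m)) ≈ 56/2.244286 ≈ 24.9523.
floor = 24.
k_max = max(1, 24) = 24.

24


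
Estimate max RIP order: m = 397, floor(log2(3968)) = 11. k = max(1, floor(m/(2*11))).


floor(log2(3968)) = 11.
2*11 = 22.
m/(2*floor(log2(n))) = 397/22 ≈ 18.0455.
floor = 18.
k = max(1, 18) = 18.

18


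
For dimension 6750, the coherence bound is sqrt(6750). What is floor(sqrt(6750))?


82^2 = 6724 <= 6750 < 6889 = 83^2, so 82 <= sqrt(6750) < 83.
floor(sqrt(6750)) = 82.

82


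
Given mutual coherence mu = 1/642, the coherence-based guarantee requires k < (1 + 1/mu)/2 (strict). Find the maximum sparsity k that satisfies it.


1/mu = 642.
1 + 1/mu = 643.
(1 + 1/mu)/2 = 321.5 is not an integer, so k_max = floor(321.5) = 321.

321


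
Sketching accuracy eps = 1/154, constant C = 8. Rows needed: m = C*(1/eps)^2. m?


1/eps = 154.
(1/eps)^2 = 23716.
m = 8*23716 = 189728.

189728


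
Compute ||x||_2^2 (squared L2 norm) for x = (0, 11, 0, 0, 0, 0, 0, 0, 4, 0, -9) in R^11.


Non-zero entries: [(1, 11), (8, 4), (10, -9)]
Squares: [121, 16, 81]
||x||_2^2 = sum = 218.

218
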